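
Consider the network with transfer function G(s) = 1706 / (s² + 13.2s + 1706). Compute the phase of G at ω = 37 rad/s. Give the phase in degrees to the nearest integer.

-55°

∠[(j37)² + 13.2(j37) + 1706] = ∠[337 + j488.4] = 55.39°
∠G(j37) = −55.39° = -55.39°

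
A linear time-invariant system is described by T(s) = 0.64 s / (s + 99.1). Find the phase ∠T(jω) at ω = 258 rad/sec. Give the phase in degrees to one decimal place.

∠(j258) = 90.00°
∠(j258 + 99.1) = arctan(258/99.1) = 68.99°
∠T(j258) = 90.00° − 68.99° = 21.01°

21.0°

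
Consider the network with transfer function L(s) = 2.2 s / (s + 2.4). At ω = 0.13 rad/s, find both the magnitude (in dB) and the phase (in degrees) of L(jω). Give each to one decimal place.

|L| = -18.5 dB, ∠L = 86.9°

|j0.13| = 0.13
|j0.13 + 2.4| = √(0.13² + 2.4²) = 2.404
|L(j0.13)| = 2.2 × 0.13 / 2.404 = 0.11899
20 log₁₀(0.11899) = -18.49 dB
∠(j0.13) = 90.00°
∠(j0.13 + 2.4) = arctan(0.13/2.4) = 3.10°
∠L(j0.13) = 90.00° − 3.10° = 86.90°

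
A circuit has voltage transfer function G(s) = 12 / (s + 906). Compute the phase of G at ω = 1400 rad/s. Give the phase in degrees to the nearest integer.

∠(j1400 + 906) = arctan(1400/906) = 57.09°
∠G(j1400) = −57.09° = -57.09°

-57°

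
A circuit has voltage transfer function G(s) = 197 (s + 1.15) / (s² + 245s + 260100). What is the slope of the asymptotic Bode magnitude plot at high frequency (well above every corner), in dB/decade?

With 1 zero and 2 poles, the high-frequency asymptotic slope is 20 × (1 − 2) = -20 dB/decade.

-20 dB/decade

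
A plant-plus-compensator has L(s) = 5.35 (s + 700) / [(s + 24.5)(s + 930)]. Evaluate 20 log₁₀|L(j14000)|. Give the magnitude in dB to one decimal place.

|j14000 + 700| = √(14000² + 700²) = 1.402e+04
|j14000 + 24.5| = √(14000² + 24.5²) = 1.4e+04
|j14000 + 930| = √(14000² + 930²) = 1.403e+04
|L(j14000)| = 5.35 × 1.402e+04 / (1.4e+04 × 1.403e+04) = 0.00038178
20 log₁₀(0.00038178) = -68.36 dB

-68.4 dB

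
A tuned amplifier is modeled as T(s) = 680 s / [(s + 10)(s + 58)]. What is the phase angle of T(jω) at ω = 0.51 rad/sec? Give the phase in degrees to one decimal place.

∠(j0.51) = 90.00°
∠(j0.51 + 10) = arctan(0.51/10) = 2.92°
∠(j0.51 + 58) = arctan(0.51/58) = 0.50°
∠T(j0.51) = 90.00° − (2.92° + 0.50°) = 86.58°

86.6 deg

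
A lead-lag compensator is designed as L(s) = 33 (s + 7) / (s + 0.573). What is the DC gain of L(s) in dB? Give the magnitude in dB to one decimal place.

52.1 dB

L(0) = 33 × 7 / 0.573 = 403.14
20 log₁₀(403.14) = 52.11 dB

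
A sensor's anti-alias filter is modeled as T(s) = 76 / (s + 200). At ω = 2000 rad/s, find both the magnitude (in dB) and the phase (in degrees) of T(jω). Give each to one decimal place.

|j2000 + 200| = √(2000² + 200²) = 2010
|T(j2000)| = 76 / 2010 = 0.037811
20 log₁₀(0.037811) = -28.45 dB
∠(j2000 + 200) = arctan(2000/200) = 84.29°
∠T(j2000) = −84.29° = -84.29°

|T| = -28.4 dB, ∠T = -84.3°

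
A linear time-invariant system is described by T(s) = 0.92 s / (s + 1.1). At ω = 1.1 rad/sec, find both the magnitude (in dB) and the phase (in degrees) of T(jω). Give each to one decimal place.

|j1.1| = 1.1
|j1.1 + 1.1| = √(1.1² + 1.1²) = 1.556
|T(j1.1)| = 0.92 × 1.1 / 1.556 = 0.65054
20 log₁₀(0.65054) = -3.73 dB
∠(j1.1) = 90.00°
∠(j1.1 + 1.1) = arctan(1.1/1.1) = 45.00°
∠T(j1.1) = 90.00° − 45.00° = 45.00°

|T| = -3.7 dB, ∠T = 45.0°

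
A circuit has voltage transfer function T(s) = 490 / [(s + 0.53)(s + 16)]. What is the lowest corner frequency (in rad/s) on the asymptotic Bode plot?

Break frequencies occur at each pole and zero magnitude: 0.53 rad/s, 16 rad/s.
The lowest is 0.53 rad/s.

0.53 rad/s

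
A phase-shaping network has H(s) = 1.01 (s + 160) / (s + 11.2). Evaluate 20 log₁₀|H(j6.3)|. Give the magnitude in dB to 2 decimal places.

22.00 dB

|j6.3 + 160| = √(6.3² + 160²) = 160.1
|j6.3 + 11.2| = √(6.3² + 11.2²) = 12.85
|H(j6.3)| = 1.01 × 160.1 / 12.85 = 12.585
20 log₁₀(12.585) = 21.997 dB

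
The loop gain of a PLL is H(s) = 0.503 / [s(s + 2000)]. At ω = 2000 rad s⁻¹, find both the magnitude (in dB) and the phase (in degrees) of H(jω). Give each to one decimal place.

|H| = -141.0 dB, ∠H = -135.0°

|j2000 + 2000| = √(2000² + 2000²) = 2828
|j2000| = 2000
|H(j2000)| = 0.503 / (2828 × 2000) = 8.8919e-08
20 log₁₀(8.8919e-08) = -141.02 dB
∠(j2000 + 2000) = arctan(2000/2000) = 45.00°
∠(j2000) = 90.00°
∠H(j2000) = − (45.00° + 90.00°) = -135.00°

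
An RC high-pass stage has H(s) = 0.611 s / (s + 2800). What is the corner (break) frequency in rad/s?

The single real pole at s = −2800 gives a corner at ω = 2800 rad/s.

2800 rad/s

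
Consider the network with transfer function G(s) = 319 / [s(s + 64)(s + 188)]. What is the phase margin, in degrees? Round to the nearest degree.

Gain crossover: |G(jω)| = 1 at ω ≈ 0.0265 rad/sec.
∠G(j0.0265) = −90° − arctan(0.0265/64) − arctan(0.0265/188) ≈ -90.03°
PM = 180° + (-90.03°) = 89.97°

90°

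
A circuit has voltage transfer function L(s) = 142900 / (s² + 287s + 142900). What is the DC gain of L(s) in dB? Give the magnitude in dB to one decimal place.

0.0 dB

L(0) = 142900 / 142900 = 1
20 log₁₀(1) = 0.00 dB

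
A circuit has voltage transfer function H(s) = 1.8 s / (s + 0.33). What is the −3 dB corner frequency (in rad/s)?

For a single-pole high-pass, the −3 dB point is at the pole: ω = 0.33 rad/s.

0.33 rad/s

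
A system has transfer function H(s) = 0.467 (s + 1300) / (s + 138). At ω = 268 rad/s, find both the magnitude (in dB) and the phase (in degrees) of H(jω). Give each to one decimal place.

|H| = 6.3 dB, ∠H = -51.1 deg

|j268 + 1300| = √(268² + 1300²) = 1327
|j268 + 138| = √(268² + 138²) = 301.4
|H(j268)| = 0.467 × 1327 / 301.4 = 2.0563
20 log₁₀(2.0563) = 6.26 dB
∠(j268 + 1300) = arctan(268/1300) = 11.65°
∠(j268 + 138) = arctan(268/138) = 62.75°
∠H(j268) = 11.65° − 62.75° = -51.11°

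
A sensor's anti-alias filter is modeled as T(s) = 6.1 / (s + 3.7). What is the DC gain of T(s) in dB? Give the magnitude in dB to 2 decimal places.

T(0) = 6.1 / 3.7 = 1.6486
20 log₁₀(1.6486) = 4.343 dB

4.34 dB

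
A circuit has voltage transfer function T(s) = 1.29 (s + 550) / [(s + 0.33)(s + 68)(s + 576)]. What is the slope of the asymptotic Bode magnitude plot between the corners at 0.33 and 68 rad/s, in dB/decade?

-20 dB/decade

In this band the factors already past their corner are: pole at 0.33; net slope = -20 dB/decade.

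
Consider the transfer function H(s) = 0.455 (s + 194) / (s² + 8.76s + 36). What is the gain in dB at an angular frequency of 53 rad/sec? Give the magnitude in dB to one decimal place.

|j53 + 194| = √(53² + 194²) = 201.1
|(j53)² + 8.76(j53) + 36| = |-2773 + j464.28| = 2812
|H(j53)| = 0.455 × 201.1 / 2812 = 0.032545
20 log₁₀(0.032545) = -29.75 dB

-29.8 dB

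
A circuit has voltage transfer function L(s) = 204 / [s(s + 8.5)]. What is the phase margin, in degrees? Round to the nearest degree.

33°

Gain crossover: |L(jω)| = 1 at ω ≈ 13.1 rad/s.
∠L(j13.1) = −90° − arctan(13.1/8.5) ≈ -146.98°
PM = 180° + (-146.98°) = 33.02°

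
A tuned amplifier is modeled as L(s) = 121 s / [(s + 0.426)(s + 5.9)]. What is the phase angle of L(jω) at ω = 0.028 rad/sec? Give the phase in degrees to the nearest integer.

∠(j0.028) = 90.00°
∠(j0.028 + 0.426) = arctan(0.028/0.426) = 3.76°
∠(j0.028 + 5.9) = arctan(0.028/5.9) = 0.27°
∠L(j0.028) = 90.00° − (3.76° + 0.27°) = 85.97°

86 deg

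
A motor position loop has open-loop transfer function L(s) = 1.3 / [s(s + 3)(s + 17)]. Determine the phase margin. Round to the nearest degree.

Gain crossover: |L(jω)| = 1 at ω ≈ 0.0255 rad s⁻¹.
∠L(j0.0255) = −90° − arctan(0.0255/3) − arctan(0.0255/17) ≈ -90.57°
PM = 180° + (-90.57°) = 89.43°

89°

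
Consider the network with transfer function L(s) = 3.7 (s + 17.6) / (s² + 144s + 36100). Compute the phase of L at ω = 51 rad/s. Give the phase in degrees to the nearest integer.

59°

∠(j51 + 17.6) = arctan(51/17.6) = 70.96°
∠[(j51)² + 144(j51) + 36100] = ∠[33499 + j7344] = 12.37°
∠L(j51) = 70.96° − 12.37° = 58.60°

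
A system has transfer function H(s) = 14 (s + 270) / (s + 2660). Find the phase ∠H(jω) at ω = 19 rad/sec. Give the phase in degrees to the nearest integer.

∠(j19 + 270) = arctan(19/270) = 4.03°
∠(j19 + 2660) = arctan(19/2660) = 0.41°
∠H(j19) = 4.03° − 0.41° = 3.62°

4°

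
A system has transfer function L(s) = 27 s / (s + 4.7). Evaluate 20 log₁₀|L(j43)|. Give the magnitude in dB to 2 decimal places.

|j43| = 43
|j43 + 4.7| = √(43² + 4.7²) = 43.26
|L(j43)| = 27 × 43 / 43.26 = 26.84
20 log₁₀(26.84) = 28.576 dB

28.58 dB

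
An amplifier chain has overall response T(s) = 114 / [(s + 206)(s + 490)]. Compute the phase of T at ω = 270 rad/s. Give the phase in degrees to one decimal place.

∠(j270 + 206) = arctan(270/206) = 52.66°
∠(j270 + 490) = arctan(270/490) = 28.86°
∠T(j270) = − (52.66° + 28.86°) = -81.51°

-81.5 deg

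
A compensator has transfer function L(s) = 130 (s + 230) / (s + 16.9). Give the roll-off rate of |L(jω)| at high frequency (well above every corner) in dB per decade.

0 dB/decade

With 1 zero and 1 pole, the high-frequency asymptotic slope is 20 × (1 − 1) = 0 dB/decade.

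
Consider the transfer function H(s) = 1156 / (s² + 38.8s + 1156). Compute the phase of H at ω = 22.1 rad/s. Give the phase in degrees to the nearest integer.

∠[(j22.1)² + 38.8(j22.1) + 1156] = ∠[667.59 + j857.48] = 52.10°
∠H(j22.1) = −52.10° = -52.10°

-52 deg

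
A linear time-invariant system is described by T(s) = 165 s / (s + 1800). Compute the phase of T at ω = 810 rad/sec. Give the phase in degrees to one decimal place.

65.8°

∠(j810) = 90.00°
∠(j810 + 1800) = arctan(810/1800) = 24.23°
∠T(j810) = 90.00° − 24.23° = 65.77°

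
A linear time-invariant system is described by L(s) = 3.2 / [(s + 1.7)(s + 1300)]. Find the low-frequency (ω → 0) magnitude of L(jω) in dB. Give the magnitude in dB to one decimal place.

L(0) = 3.2 / (1.7 × 1300) = 0.001448
20 log₁₀(0.001448) = -56.78 dB

-56.8 dB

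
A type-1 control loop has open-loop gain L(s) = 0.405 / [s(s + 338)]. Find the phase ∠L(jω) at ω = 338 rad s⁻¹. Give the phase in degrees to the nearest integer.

-135°

∠(j338 + 338) = arctan(338/338) = 45.00°
∠(j338) = 90.00°
∠L(j338) = − (45.00° + 90.00°) = -135.00°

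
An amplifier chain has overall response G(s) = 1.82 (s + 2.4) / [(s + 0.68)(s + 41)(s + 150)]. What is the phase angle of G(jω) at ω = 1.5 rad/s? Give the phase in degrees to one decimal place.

-36.3 deg

∠(j1.5 + 2.4) = arctan(1.5/2.4) = 32.01°
∠(j1.5 + 0.68) = arctan(1.5/0.68) = 65.61°
∠(j1.5 + 41) = arctan(1.5/41) = 2.10°
∠(j1.5 + 150) = arctan(1.5/150) = 0.57°
∠G(j1.5) = 32.01° − (65.61° + 2.10° + 0.57°) = -36.28°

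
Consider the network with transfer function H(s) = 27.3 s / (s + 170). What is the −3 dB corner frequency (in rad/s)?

For a single-pole high-pass, the −3 dB point is at the pole: ω = 170 rad/s.

170 rad/s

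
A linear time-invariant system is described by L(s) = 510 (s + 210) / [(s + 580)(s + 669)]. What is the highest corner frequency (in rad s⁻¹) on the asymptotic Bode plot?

Break frequencies occur at each pole and zero magnitude: 210 rad s⁻¹, 580 rad s⁻¹, 669 rad s⁻¹.
The highest is 669 rad s⁻¹.

669 rad s⁻¹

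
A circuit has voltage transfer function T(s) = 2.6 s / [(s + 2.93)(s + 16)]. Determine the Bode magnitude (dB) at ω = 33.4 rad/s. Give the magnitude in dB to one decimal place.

-23.1 dB

|j33.4| = 33.4
|j33.4 + 2.93| = √(33.4² + 2.93²) = 33.53
|j33.4 + 16| = √(33.4² + 16²) = 37.03
|T(j33.4)| = 2.6 × 33.4 / (33.53 × 37.03) = 0.069936
20 log₁₀(0.069936) = -23.11 dB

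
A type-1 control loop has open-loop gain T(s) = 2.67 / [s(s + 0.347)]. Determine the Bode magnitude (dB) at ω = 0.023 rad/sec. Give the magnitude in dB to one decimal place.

50.5 dB

|j0.023 + 0.347| = √(0.023² + 0.347²) = 0.3478
|j0.023| = 0.023
|T(j0.023)| = 2.67 / (0.3478 × 0.023) = 333.81
20 log₁₀(333.81) = 50.47 dB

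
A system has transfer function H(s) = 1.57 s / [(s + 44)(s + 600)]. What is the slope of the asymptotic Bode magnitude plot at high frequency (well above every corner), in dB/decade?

-20 dB/decade

With 1 zero and 2 poles, the high-frequency asymptotic slope is 20 × (1 − 2) = -20 dB/decade.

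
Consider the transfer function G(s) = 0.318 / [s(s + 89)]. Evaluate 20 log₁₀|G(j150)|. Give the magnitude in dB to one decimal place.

-98.3 dB

|j150 + 89| = √(150² + 89²) = 174.4
|j150| = 150
|G(j150)| = 0.318 / (174.4 × 150) = 1.2155e-05
20 log₁₀(1.2155e-05) = -98.31 dB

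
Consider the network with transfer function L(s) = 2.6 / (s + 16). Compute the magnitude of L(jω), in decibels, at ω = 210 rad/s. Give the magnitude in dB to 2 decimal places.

-38.17 dB

|j210 + 16| = √(210² + 16²) = 210.6
|L(j210)| = 2.6 / 210.6 = 0.012345
20 log₁₀(0.012345) = -38.170 dB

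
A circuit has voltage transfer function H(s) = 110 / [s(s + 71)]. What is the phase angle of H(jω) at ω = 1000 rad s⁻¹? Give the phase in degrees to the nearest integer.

-176°

∠(j1000 + 71) = arctan(1000/71) = 85.94°
∠(j1000) = 90.00°
∠H(j1000) = − (85.94° + 90.00°) = -175.94°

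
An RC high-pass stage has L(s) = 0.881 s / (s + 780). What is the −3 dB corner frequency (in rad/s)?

For a single-pole high-pass, the −3 dB point is at the pole: ω = 780 rad/s.

780 rad/s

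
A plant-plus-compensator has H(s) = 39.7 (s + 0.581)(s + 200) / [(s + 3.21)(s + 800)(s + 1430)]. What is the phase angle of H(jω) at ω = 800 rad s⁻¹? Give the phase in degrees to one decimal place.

∠(j800 + 0.581) = arctan(800/0.581) = 89.96°
∠(j800 + 200) = arctan(800/200) = 75.96°
∠(j800 + 3.21) = arctan(800/3.21) = 89.77°
∠(j800 + 800) = arctan(800/800) = 45.00°
∠(j800 + 1430) = arctan(800/1430) = 29.22°
∠H(j800) = 89.96° + 75.96° − (89.77° + 45.00° + 29.22°) = 1.93°

1.9 deg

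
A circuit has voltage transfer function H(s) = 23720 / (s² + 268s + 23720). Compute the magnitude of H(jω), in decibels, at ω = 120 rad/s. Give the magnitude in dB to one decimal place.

|(j120)² + 268(j120) + 23720| = |9320 + j32160| = 3.348e+04
|H(j120)| = 23720 / 3.348e+04 = 0.70841
20 log₁₀(0.70841) = -2.99 dB

-3.0 dB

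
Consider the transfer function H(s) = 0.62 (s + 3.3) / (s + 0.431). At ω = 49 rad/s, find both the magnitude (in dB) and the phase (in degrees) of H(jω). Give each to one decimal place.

|H| = -4.1 dB, ∠H = -3.3°

|j49 + 3.3| = √(49² + 3.3²) = 49.11
|j49 + 0.431| = √(49² + 0.431²) = 49
|H(j49)| = 0.62 × 49.11 / 49 = 0.62138
20 log₁₀(0.62138) = -4.13 dB
∠(j49 + 3.3) = arctan(49/3.3) = 86.15°
∠(j49 + 0.431) = arctan(49/0.431) = 89.50°
∠H(j49) = 86.15° − 89.50° = -3.35°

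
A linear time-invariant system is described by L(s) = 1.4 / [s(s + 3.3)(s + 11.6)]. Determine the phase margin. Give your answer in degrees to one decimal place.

89.2°

Gain crossover: |L(jω)| = 1 at ω ≈ 0.0366 rad/s.
∠L(j0.0366) = −90° − arctan(0.0366/3.3) − arctan(0.0366/11.6) ≈ -90.82°
PM = 180° + (-90.82°) = 89.18°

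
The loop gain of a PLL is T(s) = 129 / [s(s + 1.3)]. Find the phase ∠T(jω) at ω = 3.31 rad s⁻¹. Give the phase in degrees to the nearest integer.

∠(j3.31 + 1.3) = arctan(3.31/1.3) = 68.56°
∠(j3.31) = 90.00°
∠T(j3.31) = − (68.56° + 90.00°) = -158.56°

-159 deg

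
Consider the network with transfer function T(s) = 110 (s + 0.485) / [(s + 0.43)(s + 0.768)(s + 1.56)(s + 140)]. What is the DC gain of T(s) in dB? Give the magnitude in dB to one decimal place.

T(0) = 110 × 0.485 / (0.43 × 0.768 × 1.56 × 140) = 0.73969
20 log₁₀(0.73969) = -2.62 dB

-2.6 dB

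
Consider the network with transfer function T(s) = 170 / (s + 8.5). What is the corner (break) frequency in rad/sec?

The single real pole at s = −8.5 gives a corner at ω = 8.5 rad/sec.

8.5 rad/sec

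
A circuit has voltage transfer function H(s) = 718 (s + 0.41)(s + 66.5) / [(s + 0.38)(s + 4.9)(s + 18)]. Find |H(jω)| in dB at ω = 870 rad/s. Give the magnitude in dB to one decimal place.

-1.6 dB

|j870 + 0.41| = √(870² + 0.41²) = 870
|j870 + 66.5| = √(870² + 66.5²) = 872.5
|j870 + 0.38| = √(870² + 0.38²) = 870
|j870 + 4.9| = √(870² + 4.9²) = 870
|j870 + 18| = √(870² + 18²) = 870.2
|H(j870)| = 718 × 870 × 872.5 / (870 × 870 × 870.2) = 0.8275
20 log₁₀(0.8275) = -1.64 dB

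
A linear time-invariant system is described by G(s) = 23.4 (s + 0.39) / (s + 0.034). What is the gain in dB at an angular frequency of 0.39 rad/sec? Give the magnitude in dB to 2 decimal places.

|j0.39 + 0.39| = √(0.39² + 0.39²) = 0.5515
|j0.39 + 0.034| = √(0.39² + 0.034²) = 0.3915
|G(j0.39)| = 23.4 × 0.5515 / 0.3915 = 32.968
20 log₁₀(32.968) = 30.362 dB

30.36 dB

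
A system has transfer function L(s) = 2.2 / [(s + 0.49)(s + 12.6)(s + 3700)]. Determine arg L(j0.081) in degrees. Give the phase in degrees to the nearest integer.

-10°

∠(j0.081 + 0.49) = arctan(0.081/0.49) = 9.39°
∠(j0.081 + 12.6) = arctan(0.081/12.6) = 0.37°
∠(j0.081 + 3700) = arctan(0.081/3700) = 0.00°
∠L(j0.081) = − (9.39° + 0.37° + 0.00°) = -9.76°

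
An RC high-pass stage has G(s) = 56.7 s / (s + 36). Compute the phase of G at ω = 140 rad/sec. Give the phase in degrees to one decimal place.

∠(j140) = 90.00°
∠(j140 + 36) = arctan(140/36) = 75.58°
∠G(j140) = 90.00° − 75.58° = 14.42°

14.4°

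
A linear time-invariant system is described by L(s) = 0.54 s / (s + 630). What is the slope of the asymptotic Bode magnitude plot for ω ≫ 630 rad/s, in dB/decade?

With 1 zero and 1 pole, the high-frequency asymptotic slope is 20 × (1 − 1) = 0 dB/decade.

0 dB/decade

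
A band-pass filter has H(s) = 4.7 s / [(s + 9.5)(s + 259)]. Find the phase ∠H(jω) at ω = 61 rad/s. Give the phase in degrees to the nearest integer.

-4°

∠(j61) = 90.00°
∠(j61 + 9.5) = arctan(61/9.5) = 81.15°
∠(j61 + 259) = arctan(61/259) = 13.25°
∠H(j61) = 90.00° − (81.15° + 13.25°) = -4.40°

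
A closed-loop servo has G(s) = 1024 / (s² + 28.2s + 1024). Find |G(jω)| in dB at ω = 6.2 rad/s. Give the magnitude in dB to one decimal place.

0.2 dB

|(j6.2)² + 28.2(j6.2) + 1024| = |985.56 + j174.84| = 1001
|G(j6.2)| = 1024 / 1001 = 1.023
20 log₁₀(1.023) = 0.20 dB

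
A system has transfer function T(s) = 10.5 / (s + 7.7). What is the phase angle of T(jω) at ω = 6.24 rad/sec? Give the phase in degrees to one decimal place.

-39.0°

∠(j6.24 + 7.7) = arctan(6.24/7.7) = 39.02°
∠T(j6.24) = −39.02° = -39.02°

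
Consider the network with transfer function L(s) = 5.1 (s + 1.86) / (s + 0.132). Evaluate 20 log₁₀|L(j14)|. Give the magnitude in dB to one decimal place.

|j14 + 1.86| = √(14² + 1.86²) = 14.12
|j14 + 0.132| = √(14² + 0.132²) = 14
|L(j14)| = 5.1 × 14.12 / 14 = 5.1446
20 log₁₀(5.1446) = 14.23 dB

14.2 dB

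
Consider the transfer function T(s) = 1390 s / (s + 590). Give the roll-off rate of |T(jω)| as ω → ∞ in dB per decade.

With 1 zero and 1 pole, the high-frequency asymptotic slope is 20 × (1 − 1) = 0 dB/decade.

0 dB/decade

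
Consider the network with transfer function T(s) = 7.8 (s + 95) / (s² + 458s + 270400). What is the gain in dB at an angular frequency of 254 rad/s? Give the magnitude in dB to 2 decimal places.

|j254 + 95| = √(254² + 95²) = 271.2
|(j254)² + 458(j254) + 270400| = |2.0588e+05 + j1.1633e+05| = 2.365e+05
|T(j254)| = 7.8 × 271.2 / 2.365e+05 = 0.0089448
20 log₁₀(0.0089448) = -40.969 dB

-40.97 dB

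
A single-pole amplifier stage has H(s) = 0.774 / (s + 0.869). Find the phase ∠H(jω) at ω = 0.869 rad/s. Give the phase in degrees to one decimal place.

-45.0 deg

∠(j0.869 + 0.869) = arctan(0.869/0.869) = 45.00°
∠H(j0.869) = −45.00° = -45.00°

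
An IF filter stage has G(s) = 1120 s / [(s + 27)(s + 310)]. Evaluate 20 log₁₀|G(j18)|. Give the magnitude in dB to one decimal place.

6.0 dB

|j18| = 18
|j18 + 27| = √(18² + 27²) = 32.45
|j18 + 310| = √(18² + 310²) = 310.5
|G(j18)| = 1120 × 18 / (32.45 × 310.5) = 2.0007
20 log₁₀(2.0007) = 6.02 dB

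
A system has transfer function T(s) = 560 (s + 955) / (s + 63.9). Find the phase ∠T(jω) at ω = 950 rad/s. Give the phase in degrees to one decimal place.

∠(j950 + 955) = arctan(950/955) = 44.85°
∠(j950 + 63.9) = arctan(950/63.9) = 86.15°
∠T(j950) = 44.85° − 86.15° = -41.30°

-41.3°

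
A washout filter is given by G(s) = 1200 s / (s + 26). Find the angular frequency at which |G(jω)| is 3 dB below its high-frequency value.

26 rad/s

For a single-pole high-pass, the −3 dB point is at the pole: ω = 26 rad/s.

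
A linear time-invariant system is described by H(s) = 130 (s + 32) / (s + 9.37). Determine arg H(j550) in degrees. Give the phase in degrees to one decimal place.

-2.4°

∠(j550 + 32) = arctan(550/32) = 86.67°
∠(j550 + 9.37) = arctan(550/9.37) = 89.02°
∠H(j550) = 86.67° − 89.02° = -2.35°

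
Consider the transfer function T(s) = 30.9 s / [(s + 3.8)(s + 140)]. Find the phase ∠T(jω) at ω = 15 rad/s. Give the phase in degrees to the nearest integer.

8°

∠(j15) = 90.00°
∠(j15 + 3.8) = arctan(15/3.8) = 75.78°
∠(j15 + 140) = arctan(15/140) = 6.12°
∠T(j15) = 90.00° − (75.78° + 6.12°) = 8.10°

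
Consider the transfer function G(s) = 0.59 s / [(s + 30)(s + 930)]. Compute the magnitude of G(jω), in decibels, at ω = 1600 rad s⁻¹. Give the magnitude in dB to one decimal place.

|j1600| = 1600
|j1600 + 30| = √(1600² + 30²) = 1600
|j1600 + 930| = √(1600² + 930²) = 1851
|G(j1600)| = 0.59 × 1600 / (1600 × 1851) = 0.00031875
20 log₁₀(0.00031875) = -69.93 dB

-69.9 dB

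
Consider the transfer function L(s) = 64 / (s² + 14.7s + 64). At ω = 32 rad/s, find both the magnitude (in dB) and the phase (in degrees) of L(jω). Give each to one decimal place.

|(j32)² + 14.7(j32) + 64| = |-960 + j470.4| = 1069
|L(j32)| = 64 / 1069 = 0.059866
20 log₁₀(0.059866) = -24.46 dB
∠[(j32)² + 14.7(j32) + 64] = ∠[-960 + j470.4] = 153.90°
∠L(j32) = −153.90° = -153.90°

|L| = -24.5 dB, ∠L = -153.9°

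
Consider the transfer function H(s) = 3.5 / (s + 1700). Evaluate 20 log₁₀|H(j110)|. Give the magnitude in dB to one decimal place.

-53.7 dB

|j110 + 1700| = √(110² + 1700²) = 1704
|H(j110)| = 3.5 / 1704 = 0.0020545
20 log₁₀(0.0020545) = -53.75 dB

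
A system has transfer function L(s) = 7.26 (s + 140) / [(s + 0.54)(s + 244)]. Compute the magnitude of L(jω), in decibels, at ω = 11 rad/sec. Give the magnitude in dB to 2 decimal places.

-8.43 dB

|j11 + 140| = √(11² + 140²) = 140.4
|j11 + 0.54| = √(11² + 0.54²) = 11.01
|j11 + 244| = √(11² + 244²) = 244.2
|L(j11)| = 7.26 × 140.4 / (11.01 × 244.2) = 0.37901
20 log₁₀(0.37901) = -8.427 dB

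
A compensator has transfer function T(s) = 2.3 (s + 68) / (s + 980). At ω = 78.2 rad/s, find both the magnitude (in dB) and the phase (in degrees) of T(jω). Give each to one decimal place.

|T| = -12.3 dB, ∠T = 44.4°

|j78.2 + 68| = √(78.2² + 68²) = 103.6
|j78.2 + 980| = √(78.2² + 980²) = 983.1
|T(j78.2)| = 2.3 × 103.6 / 983.1 = 0.24244
20 log₁₀(0.24244) = -12.31 dB
∠(j78.2 + 68) = arctan(78.2/68) = 48.99°
∠(j78.2 + 980) = arctan(78.2/980) = 4.56°
∠T(j78.2) = 48.99° − 4.56° = 44.43°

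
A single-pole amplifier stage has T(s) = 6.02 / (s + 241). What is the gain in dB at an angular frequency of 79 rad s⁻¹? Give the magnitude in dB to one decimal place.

|j79 + 241| = √(79² + 241²) = 253.6
|T(j79)| = 6.02 / 253.6 = 0.023737
20 log₁₀(0.023737) = -32.49 dB

-32.5 dB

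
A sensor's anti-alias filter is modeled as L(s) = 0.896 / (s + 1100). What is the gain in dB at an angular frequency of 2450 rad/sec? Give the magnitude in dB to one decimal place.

-69.5 dB

|j2450 + 1100| = √(2450² + 1100²) = 2686
|L(j2450)| = 0.896 / 2686 = 0.00033363
20 log₁₀(0.00033363) = -69.53 dB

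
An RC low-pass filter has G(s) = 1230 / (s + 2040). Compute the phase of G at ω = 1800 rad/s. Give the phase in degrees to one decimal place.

-41.4°

∠(j1800 + 2040) = arctan(1800/2040) = 41.42°
∠G(j1800) = −41.42° = -41.42°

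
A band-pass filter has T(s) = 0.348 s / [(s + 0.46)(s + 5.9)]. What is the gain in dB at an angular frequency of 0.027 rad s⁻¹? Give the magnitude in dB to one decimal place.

-49.2 dB

|j0.027| = 0.027
|j0.027 + 0.46| = √(0.027² + 0.46²) = 0.4608
|j0.027 + 5.9| = √(0.027² + 5.9²) = 5.9
|T(j0.027)| = 0.348 × 0.027 / (0.4608 × 5.9) = 0.0034561
20 log₁₀(0.0034561) = -49.23 dB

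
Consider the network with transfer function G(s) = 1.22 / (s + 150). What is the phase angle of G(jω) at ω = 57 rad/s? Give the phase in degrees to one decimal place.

∠(j57 + 150) = arctan(57/150) = 20.81°
∠G(j57) = −20.81° = -20.81°

-20.8°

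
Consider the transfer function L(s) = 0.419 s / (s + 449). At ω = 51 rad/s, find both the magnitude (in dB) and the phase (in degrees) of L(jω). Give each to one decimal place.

|L| = -26.5 dB, ∠L = 83.5°

|j51| = 51
|j51 + 449| = √(51² + 449²) = 451.9
|L(j51)| = 0.419 × 51 / 451.9 = 0.047288
20 log₁₀(0.047288) = -26.50 dB
∠(j51) = 90.00°
∠(j51 + 449) = arctan(51/449) = 6.48°
∠L(j51) = 90.00° − 6.48° = 83.52°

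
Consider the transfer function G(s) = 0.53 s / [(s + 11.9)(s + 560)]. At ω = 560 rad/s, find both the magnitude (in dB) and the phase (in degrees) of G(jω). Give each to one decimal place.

|G| = -63.5 dB, ∠G = -43.8°

|j560| = 560
|j560 + 11.9| = √(560² + 11.9²) = 560.1
|j560 + 560| = √(560² + 560²) = 792
|G(j560)| = 0.53 × 560 / (560.1 × 792) = 0.00066908
20 log₁₀(0.00066908) = -63.49 dB
∠(j560) = 90.00°
∠(j560 + 11.9) = arctan(560/11.9) = 88.78°
∠(j560 + 560) = arctan(560/560) = 45.00°
∠G(j560) = 90.00° − (88.78° + 45.00°) = -43.78°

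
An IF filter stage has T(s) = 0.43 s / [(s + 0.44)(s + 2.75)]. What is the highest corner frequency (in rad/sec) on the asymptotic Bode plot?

2.75 rad/sec

Break frequencies occur at each pole and zero magnitude: 0.44 rad/sec, 2.75 rad/sec.
The highest is 2.75 rad/sec.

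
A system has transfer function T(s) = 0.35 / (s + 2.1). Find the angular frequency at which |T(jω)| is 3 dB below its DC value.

2.1 rad/s

For a single-pole low-pass, the −3 dB point is at the pole: ω = 2.1 rad/s.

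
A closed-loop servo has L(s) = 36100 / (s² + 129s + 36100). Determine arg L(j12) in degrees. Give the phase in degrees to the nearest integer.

∠[(j12)² + 129(j12) + 36100] = ∠[35956 + j1548] = 2.47°
∠L(j12) = −2.47° = -2.47°

-2°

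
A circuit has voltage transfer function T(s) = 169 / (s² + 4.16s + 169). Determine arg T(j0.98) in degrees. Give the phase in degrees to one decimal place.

-1.4°

∠[(j0.98)² + 4.16(j0.98) + 169] = ∠[168.04 + j4.0768] = 1.39°
∠T(j0.98) = −1.39° = -1.39°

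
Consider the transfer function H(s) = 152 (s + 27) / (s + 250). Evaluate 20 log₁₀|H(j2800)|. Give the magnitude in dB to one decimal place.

|j2800 + 27| = √(2800² + 27²) = 2800
|j2800 + 250| = √(2800² + 250²) = 2811
|H(j2800)| = 152 × 2800 / 2811 = 151.4
20 log₁₀(151.4) = 43.60 dB

43.6 dB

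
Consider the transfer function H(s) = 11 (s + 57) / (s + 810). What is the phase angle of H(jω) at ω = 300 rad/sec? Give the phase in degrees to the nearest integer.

59 deg

∠(j300 + 57) = arctan(300/57) = 79.24°
∠(j300 + 810) = arctan(300/810) = 20.32°
∠H(j300) = 79.24° − 20.32° = 58.92°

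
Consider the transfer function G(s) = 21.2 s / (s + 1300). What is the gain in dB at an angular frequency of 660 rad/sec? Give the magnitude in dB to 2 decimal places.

|j660| = 660
|j660 + 1300| = √(660² + 1300²) = 1458
|G(j660)| = 21.2 × 660 / 1458 = 9.5971
20 log₁₀(9.5971) = 19.643 dB

19.64 dB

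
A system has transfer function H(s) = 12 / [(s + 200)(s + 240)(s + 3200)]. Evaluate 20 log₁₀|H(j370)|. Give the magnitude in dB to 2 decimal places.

-153.94 dB

|j370 + 200| = √(370² + 200²) = 420.6
|j370 + 240| = √(370² + 240²) = 441
|j370 + 3200| = √(370² + 3200²) = 3221
|H(j370)| = 12 / (420.6 × 441 × 3221) = 2.0083e-08
20 log₁₀(2.0083e-08) = -153.944 dB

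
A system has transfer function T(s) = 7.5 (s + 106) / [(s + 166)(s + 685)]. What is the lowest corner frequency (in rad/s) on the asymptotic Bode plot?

106 rad/s

Break frequencies occur at each pole and zero magnitude: 106 rad/s, 166 rad/s, 685 rad/s.
The lowest is 106 rad/s.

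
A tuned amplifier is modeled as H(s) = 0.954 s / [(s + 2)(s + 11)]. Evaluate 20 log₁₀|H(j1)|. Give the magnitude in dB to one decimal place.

|j1| = 1
|j1 + 2| = √(1² + 2²) = 2.236
|j1 + 11| = √(1² + 11²) = 11.05
|H(j1)| = 0.954 × 1 / (2.236 × 11.05) = 0.038626
20 log₁₀(0.038626) = -28.26 dB

-28.3 dB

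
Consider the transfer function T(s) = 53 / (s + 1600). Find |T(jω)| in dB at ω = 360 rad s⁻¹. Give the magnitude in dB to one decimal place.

|j360 + 1600| = √(360² + 1600²) = 1640
|T(j360)| = 53 / 1640 = 0.032317
20 log₁₀(0.032317) = -29.81 dB

-29.8 dB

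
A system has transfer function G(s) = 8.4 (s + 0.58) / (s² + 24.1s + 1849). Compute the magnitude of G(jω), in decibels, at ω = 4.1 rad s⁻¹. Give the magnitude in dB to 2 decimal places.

-34.44 dB

|j4.1 + 0.58| = √(4.1² + 0.58²) = 4.141
|(j4.1)² + 24.1(j4.1) + 1849| = |1832.2 + j98.81| = 1835
|G(j4.1)| = 8.4 × 4.141 / 1835 = 0.018957
20 log₁₀(0.018957) = -34.445 dB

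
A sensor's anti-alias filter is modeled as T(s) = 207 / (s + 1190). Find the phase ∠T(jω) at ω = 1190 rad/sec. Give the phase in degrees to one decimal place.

∠(j1190 + 1190) = arctan(1190/1190) = 45.00°
∠T(j1190) = −45.00° = -45.00°

-45.0°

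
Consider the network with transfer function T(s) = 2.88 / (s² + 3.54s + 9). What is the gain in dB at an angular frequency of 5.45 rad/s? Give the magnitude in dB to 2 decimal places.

|(j5.45)² + 3.54(j5.45) + 9| = |-20.703 + j19.293| = 28.3
|T(j5.45)| = 2.88 / 28.3 = 0.10177
20 log₁₀(0.10177) = -19.847 dB

-19.85 dB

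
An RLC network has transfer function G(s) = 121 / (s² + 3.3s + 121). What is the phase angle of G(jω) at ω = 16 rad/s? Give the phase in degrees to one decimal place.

-158.6°

∠[(j16)² + 3.3(j16) + 121] = ∠[-135 + j52.8] = 158.64°
∠G(j16) = −158.64° = -158.64°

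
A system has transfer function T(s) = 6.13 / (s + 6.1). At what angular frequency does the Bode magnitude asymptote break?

6.1 rad/s

The single real pole at s = −6.1 gives a corner at ω = 6.1 rad/s.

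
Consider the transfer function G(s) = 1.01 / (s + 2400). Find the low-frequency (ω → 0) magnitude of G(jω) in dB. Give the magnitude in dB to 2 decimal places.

-67.52 dB

G(0) = 1.01 / 2400 = 0.00042083
20 log₁₀(0.00042083) = -67.518 dB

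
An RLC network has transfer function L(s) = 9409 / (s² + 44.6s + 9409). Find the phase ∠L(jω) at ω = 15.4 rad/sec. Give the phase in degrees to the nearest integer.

∠[(j15.4)² + 44.6(j15.4) + 9409] = ∠[9171.8 + j686.84] = 4.28°
∠L(j15.4) = −4.28° = -4.28°

-4°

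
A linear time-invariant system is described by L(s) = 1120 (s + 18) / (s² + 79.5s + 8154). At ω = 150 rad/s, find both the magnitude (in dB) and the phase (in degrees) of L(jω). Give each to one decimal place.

|L| = 19.2 dB, ∠L = -57.1 deg

|j150 + 18| = √(150² + 18²) = 151.1
|(j150)² + 79.5(j150) + 8154| = |-14346 + j11925| = 1.866e+04
|L(j150)| = 1120 × 151.1 / 1.866e+04 = 9.0702
20 log₁₀(9.0702) = 19.15 dB
∠(j150 + 18) = arctan(150/18) = 83.16°
∠[(j150)² + 79.5(j150) + 8154] = ∠[-14346 + j11925] = 140.27°
∠L(j150) = 83.16° − 140.27° = -57.11°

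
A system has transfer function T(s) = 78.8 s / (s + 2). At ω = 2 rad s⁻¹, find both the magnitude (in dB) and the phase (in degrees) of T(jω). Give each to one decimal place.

|T| = 34.9 dB, ∠T = 45.0°

|j2| = 2
|j2 + 2| = √(2² + 2²) = 2.828
|T(j2)| = 78.8 × 2 / 2.828 = 55.72
20 log₁₀(55.72) = 34.92 dB
∠(j2) = 90.00°
∠(j2 + 2) = arctan(2/2) = 45.00°
∠T(j2) = 90.00° − 45.00° = 45.00°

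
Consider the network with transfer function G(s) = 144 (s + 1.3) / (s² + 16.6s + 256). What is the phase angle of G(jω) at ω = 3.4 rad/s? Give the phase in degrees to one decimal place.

56.1°

∠(j3.4 + 1.3) = arctan(3.4/1.3) = 69.08°
∠[(j3.4)² + 16.6(j3.4) + 256] = ∠[244.44 + j56.44] = 13.00°
∠G(j3.4) = 69.08° − 13.00° = 56.07°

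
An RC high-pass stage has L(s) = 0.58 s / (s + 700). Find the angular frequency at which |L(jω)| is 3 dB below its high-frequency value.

700 rad/sec

For a single-pole high-pass, the −3 dB point is at the pole: ω = 700 rad/sec.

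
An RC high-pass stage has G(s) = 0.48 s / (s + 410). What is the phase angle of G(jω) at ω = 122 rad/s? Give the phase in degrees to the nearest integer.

73 deg

∠(j122) = 90.00°
∠(j122 + 410) = arctan(122/410) = 16.57°
∠G(j122) = 90.00° − 16.57° = 73.43°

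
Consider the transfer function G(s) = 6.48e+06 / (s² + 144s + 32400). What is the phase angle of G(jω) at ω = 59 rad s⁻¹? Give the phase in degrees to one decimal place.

∠[(j59)² + 144(j59) + 32400] = ∠[28919 + j8496] = 16.37°
∠G(j59) = −16.37° = -16.37°

-16.4°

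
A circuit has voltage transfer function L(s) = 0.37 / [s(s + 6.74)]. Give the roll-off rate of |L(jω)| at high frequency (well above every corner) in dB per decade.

-40 dB/decade

With 0 zeros and 2 poles, the high-frequency asymptotic slope is 20 × (0 − 2) = -40 dB/decade.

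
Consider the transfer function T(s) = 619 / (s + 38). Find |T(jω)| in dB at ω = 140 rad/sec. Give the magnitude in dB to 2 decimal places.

12.60 dB

|j140 + 38| = √(140² + 38²) = 145.1
|T(j140)| = 619 / 145.1 = 4.267
20 log₁₀(4.267) = 12.603 dB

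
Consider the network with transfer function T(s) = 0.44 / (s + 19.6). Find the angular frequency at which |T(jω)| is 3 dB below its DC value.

For a single-pole low-pass, the −3 dB point is at the pole: ω = 19.6 rad s⁻¹.

19.6 rad s⁻¹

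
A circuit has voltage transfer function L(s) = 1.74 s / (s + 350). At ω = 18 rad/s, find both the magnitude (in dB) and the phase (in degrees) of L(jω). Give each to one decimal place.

|L| = -21.0 dB, ∠L = 87.1°

|j18| = 18
|j18 + 350| = √(18² + 350²) = 350.5
|L(j18)| = 1.74 × 18 / 350.5 = 0.089368
20 log₁₀(0.089368) = -20.98 dB
∠(j18) = 90.00°
∠(j18 + 350) = arctan(18/350) = 2.94°
∠L(j18) = 90.00° − 2.94° = 87.06°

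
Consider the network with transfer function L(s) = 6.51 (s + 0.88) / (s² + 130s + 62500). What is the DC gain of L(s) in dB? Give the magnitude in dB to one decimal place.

-80.8 dB

L(0) = 6.51 × 0.88 / 62500 = 9.1661e-05
20 log₁₀(9.1661e-05) = -80.76 dB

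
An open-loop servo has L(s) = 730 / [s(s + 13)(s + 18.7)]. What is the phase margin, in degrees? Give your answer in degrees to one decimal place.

Gain crossover: |L(jω)| = 1 at ω ≈ 2.9 rad/sec.
∠L(j2.9) = −90° − arctan(2.9/13) − arctan(2.9/18.7) ≈ -111.37°
PM = 180° + (-111.37°) = 68.63°

68.6°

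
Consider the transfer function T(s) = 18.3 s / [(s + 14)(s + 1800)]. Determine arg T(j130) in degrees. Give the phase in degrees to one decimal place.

∠(j130) = 90.00°
∠(j130 + 14) = arctan(130/14) = 83.85°
∠(j130 + 1800) = arctan(130/1800) = 4.13°
∠T(j130) = 90.00° − (83.85° + 4.13°) = 2.02°

2.0°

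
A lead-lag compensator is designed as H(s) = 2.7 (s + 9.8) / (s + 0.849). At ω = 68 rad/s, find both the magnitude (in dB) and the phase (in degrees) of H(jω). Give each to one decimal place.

|H| = 8.7 dB, ∠H = -7.5°

|j68 + 9.8| = √(68² + 9.8²) = 68.7
|j68 + 0.849| = √(68² + 0.849²) = 68.01
|H(j68)| = 2.7 × 68.7 / 68.01 = 2.7277
20 log₁₀(2.7277) = 8.72 dB
∠(j68 + 9.8) = arctan(68/9.8) = 81.80°
∠(j68 + 0.849) = arctan(68/0.849) = 89.28°
∠H(j68) = 81.80° − 89.28° = -7.49°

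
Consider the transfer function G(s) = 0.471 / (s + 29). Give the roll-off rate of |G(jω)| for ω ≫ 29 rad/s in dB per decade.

-20 dB/decade

With 0 zeros and 1 pole, the high-frequency asymptotic slope is 20 × (0 − 1) = -20 dB/decade.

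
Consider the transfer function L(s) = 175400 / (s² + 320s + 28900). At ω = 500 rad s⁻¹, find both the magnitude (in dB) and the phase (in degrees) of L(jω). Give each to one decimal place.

|(j500)² + 320(j500) + 28900| = |-2.211e+05 + j1.6e+05| = 2.729e+05
|L(j500)| = 175400 / 2.729e+05 = 0.64268
20 log₁₀(0.64268) = -3.84 dB
∠[(j500)² + 320(j500) + 28900] = ∠[-2.211e+05 + j1.6e+05] = 144.11°
∠L(j500) = −144.11° = -144.11°

|L| = -3.8 dB, ∠L = -144.1°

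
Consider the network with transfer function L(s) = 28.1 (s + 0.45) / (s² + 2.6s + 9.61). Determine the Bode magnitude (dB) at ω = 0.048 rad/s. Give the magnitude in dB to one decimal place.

2.4 dB

|j0.048 + 0.45| = √(0.048² + 0.45²) = 0.4526
|(j0.048)² + 2.6(j0.048) + 9.61| = |9.6077 + j0.1248| = 9.609
|L(j0.048)| = 28.1 × 0.4526 / 9.609 = 1.3235
20 log₁₀(1.3235) = 2.43 dB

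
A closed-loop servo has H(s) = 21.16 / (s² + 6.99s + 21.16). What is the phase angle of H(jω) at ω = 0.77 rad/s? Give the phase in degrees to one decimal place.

∠[(j0.77)² + 6.99(j0.77) + 21.16] = ∠[20.567 + j5.3823] = 14.67°
∠H(j0.77) = −14.67° = -14.67°

-14.7°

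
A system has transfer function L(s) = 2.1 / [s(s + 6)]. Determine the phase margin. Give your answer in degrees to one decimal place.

Gain crossover: |L(jω)| = 1 at ω ≈ 0.349 rad/s.
∠L(j0.349) = −90° − arctan(0.349/6) ≈ -93.33°
PM = 180° + (-93.33°) = 86.67°

86.7 deg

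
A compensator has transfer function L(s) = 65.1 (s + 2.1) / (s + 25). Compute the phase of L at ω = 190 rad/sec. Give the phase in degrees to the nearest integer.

∠(j190 + 2.1) = arctan(190/2.1) = 89.37°
∠(j190 + 25) = arctan(190/25) = 82.50°
∠L(j190) = 89.37° − 82.50° = 6.86°

7 deg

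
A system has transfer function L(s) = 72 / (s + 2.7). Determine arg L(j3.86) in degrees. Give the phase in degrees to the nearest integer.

∠(j3.86 + 2.7) = arctan(3.86/2.7) = 55.03°
∠L(j3.86) = −55.03° = -55.03°

-55 deg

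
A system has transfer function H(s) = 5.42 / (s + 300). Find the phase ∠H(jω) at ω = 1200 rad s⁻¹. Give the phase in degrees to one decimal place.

-76.0°

∠(j1200 + 300) = arctan(1200/300) = 75.96°
∠H(j1200) = −75.96° = -75.96°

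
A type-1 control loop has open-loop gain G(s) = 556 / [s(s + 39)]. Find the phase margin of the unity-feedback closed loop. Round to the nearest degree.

Gain crossover: |G(jω)| = 1 at ω ≈ 13.5 rad/s.
∠G(j13.5) = −90° − arctan(13.5/39) ≈ -109.06°
PM = 180° + (-109.06°) = 70.94°

71°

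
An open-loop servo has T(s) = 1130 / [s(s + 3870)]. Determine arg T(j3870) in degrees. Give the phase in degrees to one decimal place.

∠(j3870 + 3870) = arctan(3870/3870) = 45.00°
∠(j3870) = 90.00°
∠T(j3870) = − (45.00° + 90.00°) = -135.00°

-135.0°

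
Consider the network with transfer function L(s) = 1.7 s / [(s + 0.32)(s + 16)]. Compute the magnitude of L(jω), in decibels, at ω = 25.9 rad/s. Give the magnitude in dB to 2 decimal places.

|j25.9| = 25.9
|j25.9 + 0.32| = √(25.9² + 0.32²) = 25.9
|j25.9 + 16| = √(25.9² + 16²) = 30.44
|L(j25.9)| = 1.7 × 25.9 / (25.9 × 30.44) = 0.055837
20 log₁₀(0.055837) = -25.062 dB

-25.06 dB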